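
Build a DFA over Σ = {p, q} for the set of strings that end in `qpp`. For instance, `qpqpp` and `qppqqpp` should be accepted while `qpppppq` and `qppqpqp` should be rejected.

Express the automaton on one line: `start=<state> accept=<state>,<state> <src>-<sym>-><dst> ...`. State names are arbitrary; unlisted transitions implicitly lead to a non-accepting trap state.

start=A accept=D A-p->A A-q->B B-p->C B-q->B C-p->D C-q->B D-p->A D-q->B

Remember how much of `qpp` the current input suffix matches. State A means no match yet; B means the last symbol is `q`; C means the last 2 symbols are `qp`; D means the last 3 symbols are `qpp`. Only D accepts. On a mismatch, fall back to the longest proper suffix that is still a prefix of `qpp`.
       p  q 
>  A   A  B 
   B   C  B 
   C   D  B 
 * D   A  B 
(> = start, * = accepting)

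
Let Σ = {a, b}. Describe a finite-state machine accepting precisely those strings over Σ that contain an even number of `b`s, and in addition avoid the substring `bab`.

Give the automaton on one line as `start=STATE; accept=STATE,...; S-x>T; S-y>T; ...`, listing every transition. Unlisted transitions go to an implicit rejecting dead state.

Handle the two conditions separately and then intersect. The first has 2 states tracking the count of `b`s modulo 2; the second has 4 states tracking partial matches of the forbidden pattern `bab`. A product state is a pair (one from each), accepting exactly when both do. Minimizing collapses redundant product states.
A 7-state machine:
        a   b  
>* q0   q0  q1 
   q1   q2  q3 
   q2   q4  q5 
 * q3   q6  q1 
   q4   q4  q3 
   q5   q5  q5 
 * q6   q0  q5 
(> = start, * = accepting)

start=q0; accept=q0,q3,q6; q0-a>q0; q0-b>q1; q1-a>q2; q1-b>q3; q2-a>q4; q2-b>q5; q3-a>q6; q3-b>q1; q4-a>q4; q4-b>q3; q5-a>q5; q5-b>q5; q6-a>q0; q6-b>q5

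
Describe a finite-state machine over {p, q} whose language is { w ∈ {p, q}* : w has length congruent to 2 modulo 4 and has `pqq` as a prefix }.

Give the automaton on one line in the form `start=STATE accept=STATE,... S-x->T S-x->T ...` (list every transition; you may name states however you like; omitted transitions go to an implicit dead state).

Run two small machines in parallel and take their product. The first has 4 states tracking the input length modulo 4; the second has 5 states tracking whether the input so far still matches the prefix `pqq`. A product state is a pair (one from each), accepting exactly when both do.
An 11-state machine:
          p    q  
>  s0     s1   s2 
   s1     s3   s4 
   s2     s3   s3 
   s3     s5   s5 
   s4     s5   s6 
   s5     s7   s7 
   s6     s8   s8 
   s7     s2   s2 
   s8     s9   s9 
   s9    s10  s10 
 * s10    s6   s6 
(> = start, * = accepting)

start=s0 accept=s10 s0-p->s1 s0-q->s2 s1-p->s3 s1-q->s4 s2-p->s3 s2-q->s3 s3-p->s5 s3-q->s5 s4-p->s5 s4-q->s6 s5-p->s7 s5-q->s7 s6-p->s8 s6-q->s8 s7-p->s2 s7-q->s2 s8-p->s9 s8-q->s9 s9-p->s10 s9-q->s10 s10-p->s6 s10-q->s6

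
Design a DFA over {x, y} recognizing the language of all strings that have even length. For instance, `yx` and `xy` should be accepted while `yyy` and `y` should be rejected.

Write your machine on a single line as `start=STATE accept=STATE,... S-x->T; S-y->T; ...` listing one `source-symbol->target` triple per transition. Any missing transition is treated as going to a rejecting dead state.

start=A; accept=A; A-x->B; A-y->B; B-x->A; B-y->A

Count input length modulo 2: every symbol advances one step around the cycle A → B → A. Accept at A.
With 2 states:
       x  y 
>* A   B  B 
   B   A  A 
(> = start, * = accepting)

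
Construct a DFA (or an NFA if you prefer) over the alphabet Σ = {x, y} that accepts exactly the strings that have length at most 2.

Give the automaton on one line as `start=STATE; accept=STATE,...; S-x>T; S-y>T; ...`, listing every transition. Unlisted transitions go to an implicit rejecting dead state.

We only need to distinguish lengths 0, 1, …, 2, and '>2'. Chain q0 → q1 → q2 → q3 on every symbol, with q3 looping. Accepting states: {q0, q1, q2}.
4 states suffice.
        x   y  
>* q0   q1  q1 
 * q1   q2  q2 
 * q2   q3  q3 
   q3   q3  q3 
(> = start, * = accepting)

start=q0; accept=q0,q1,q2; q0-x>q1; q0-y>q1; q1-x>q2; q1-y>q2; q2-x>q3; q2-y>q3; q3-x>q3; q3-y>q3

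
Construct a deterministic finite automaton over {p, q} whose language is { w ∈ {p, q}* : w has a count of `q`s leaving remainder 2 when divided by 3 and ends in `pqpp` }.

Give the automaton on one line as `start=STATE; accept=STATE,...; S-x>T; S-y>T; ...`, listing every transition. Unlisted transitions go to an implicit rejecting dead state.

start=S0; accept=S12; S0-p>S1; S0-q>S2; S1-p>S1; S1-q>S3; S2-p>S4; S2-q>S5; S3-p>S6; S3-q>S5; S4-p>S4; S4-q>S7; S5-p>S8; S5-q>S0; S6-p>S9; S6-q>S7; S7-p>S10; S7-q>S0; S8-p>S8; S8-q>S11; S9-p>S4; S9-q>S7; S10-p>S12; S10-q>S11; S11-p>S13; S11-q>S2; S12-p>S8; S12-q>S11; S13-p>S14; S13-q>S3; S14-p>S1; S14-q>S3

Handle the two conditions separately and then intersect. The first has 3 states tracking the count of `q`s modulo 3; the second has 5 states tracking how much of the suffix `pqpp` has currently been matched. A product state is a pair (one from each), accepting exactly when both do.
15 states suffice.
          p    q  
>  S0     S1   S2 
   S1     S1   S3 
   S2     S4   S5 
   S3     S6   S5 
   S4     S4   S7 
   S5     S8   S0 
   S6     S9   S7 
   S7    S10   S0 
   S8     S8  S11 
   S9     S4   S7 
   S10   S12  S11 
   S11   S13   S2 
 * S12    S8  S11 
   S13   S14   S3 
   S14    S1   S3 
(> = start, * = accepting)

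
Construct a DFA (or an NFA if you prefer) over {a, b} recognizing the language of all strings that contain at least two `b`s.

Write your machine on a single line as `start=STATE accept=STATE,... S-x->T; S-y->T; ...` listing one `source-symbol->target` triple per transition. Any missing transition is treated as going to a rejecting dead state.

Count `b`s, saturating at 3: states q0 through q2 mean 0 through 2 `b`s seen; q3 means more than 2. Each `b` increments (capped at q3); other symbols loop. Accept from {q2, q3}.
With 4 states:
        a   b  
>  q0   q0  q1 
   q1   q1  q2 
 * q2   q2  q3 
 * q3   q3  q3 
(> = start, * = accepting)

start=q0; accept=q2,q3; q0-a->q0; q0-b->q1; q1-a->q1; q1-b->q2; q2-a->q2; q2-b->q3; q3-a->q3; q3-b->q3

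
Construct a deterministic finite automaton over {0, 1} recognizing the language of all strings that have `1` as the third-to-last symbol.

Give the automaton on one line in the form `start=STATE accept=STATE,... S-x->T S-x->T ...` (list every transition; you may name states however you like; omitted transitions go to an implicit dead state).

start=A accept=L,M,N,O A-0->B A-1->C B-0->D B-1->E C-0->F C-1->G D-0->H D-1->I E-0->J E-1->K F-0->L F-1->M G-0->N G-1->O H-0->H H-1->I I-0->J I-1->K J-0->L J-1->M K-0->N K-1->O L-0->H L-1->I M-0->J M-1->K N-0->L N-1->M O-0->N O-1->O

A DFA must remember the last 3 symbols (since which symbol is third-to-last isn't known until the input ends). Use one state per possible window of the last ≤3 symbols; accept from those whose window starts with `1`.
15 states suffice.
       0  1 
>  A   B  C 
   B   D  E 
   C   F  G 
   D   H  I 
   E   J  K 
   F   L  M 
   G   N  O 
   H   H  I 
   I   J  K 
   J   L  M 
   K   N  O 
 * L   H  I 
 * M   J  K 
 * N   L  M 
 * O   N  O 
(> = start, * = accepting)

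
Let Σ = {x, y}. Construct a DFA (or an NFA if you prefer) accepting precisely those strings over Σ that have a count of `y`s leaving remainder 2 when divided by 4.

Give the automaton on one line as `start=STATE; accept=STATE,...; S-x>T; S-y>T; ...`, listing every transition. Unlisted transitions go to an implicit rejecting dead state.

start=q0; accept=q2; q0-x>q0; q0-y>q1; q1-x>q1; q1-y>q2; q2-x>q2; q2-y>q3; q3-x>q3; q3-y>q0

The only thing that matters is how many `y`s have appeared, reduced mod 4. Use one state per residue: q0 for 0, …, q3 for 3. Reading `y` moves to the next residue; anything else stays put. q2 is accepting.
With 4 states:
        x   y  
>  q0   q0  q1 
   q1   q1  q2 
 * q2   q2  q3 
   q3   q3  q0 
(> = start, * = accepting)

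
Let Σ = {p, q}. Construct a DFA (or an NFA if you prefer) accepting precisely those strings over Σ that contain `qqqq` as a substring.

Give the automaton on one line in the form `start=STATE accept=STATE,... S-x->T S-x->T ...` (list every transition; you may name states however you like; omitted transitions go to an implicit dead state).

States S0..S3 record the length of the longest prefix of `qqqq` that matches the current input suffix. Reaching S4 means `qqqq` has been seen, and we stay there forever. Accept from S4.
5 states suffice.
        p   q  
>  S0   S0  S1 
   S1   S0  S2 
   S2   S0  S3 
   S3   S0  S4 
 * S4   S4  S4 
(> = start, * = accepting)

start=S0 accept=S4 S0-p->S0 S0-q->S1 S1-p->S0 S1-q->S2 S2-p->S0 S2-q->S3 S3-p->S0 S3-q->S4 S4-p->S4 S4-q->S4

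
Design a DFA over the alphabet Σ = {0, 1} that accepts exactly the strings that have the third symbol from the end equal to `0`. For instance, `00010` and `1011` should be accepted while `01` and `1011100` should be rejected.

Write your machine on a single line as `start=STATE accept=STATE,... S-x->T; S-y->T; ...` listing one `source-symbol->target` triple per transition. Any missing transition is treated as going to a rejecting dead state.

Because acceptance depends on a position counted from the end, the machine has to buffer the most recent 3 symbols. Make each state the string of the last up-to-3 symbols read; on input `x` shift the window left and append `x`. Accept when the buffered window has length 3 and begins with `0`.
15 states suffice.
          0    1  
>  q0     q1   q2 
   q1     q3   q4 
   q2     q5   q6 
   q3     q7   q8 
   q4     q9  q10 
   q5    q11  q12 
   q6    q13  q14 
 * q7     q7   q8 
 * q8     q9  q10 
 * q9    q11  q12 
 * q10   q13  q14 
   q11    q7   q8 
   q12    q9  q10 
   q13   q11  q12 
   q14   q13  q14 
(> = start, * = accepting)

start=q0; accept=q7,q8,q9,q10; q0-0->q1; q0-1->q2; q1-0->q3; q1-1->q4; q2-0->q5; q2-1->q6; q3-0->q7; q3-1->q8; q4-0->q9; q4-1->q10; q5-0->q11; q5-1->q12; q6-0->q13; q6-1->q14; q7-0->q7; q7-1->q8; q8-0->q9; q8-1->q10; q9-0->q11; q9-1->q12; q10-0->q13; q10-1->q14; q11-0->q7; q11-1->q8; q12-0->q9; q12-1->q10; q13-0->q11; q13-1->q12; q14-0->q13; q14-1->q14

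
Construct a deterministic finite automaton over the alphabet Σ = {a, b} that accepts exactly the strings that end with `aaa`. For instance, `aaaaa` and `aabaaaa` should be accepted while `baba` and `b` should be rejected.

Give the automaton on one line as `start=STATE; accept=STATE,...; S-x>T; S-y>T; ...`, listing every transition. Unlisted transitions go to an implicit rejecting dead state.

start=s0; accept=s3; s0-a>s1; s0-b>s0; s1-a>s2; s1-b>s0; s2-a>s3; s2-b>s0; s3-a>s3; s3-b>s0

Remember how much of `aaa` the current input suffix matches. State s0 means no match yet; s1 means the last symbol is `a`; s2 means the last 2 symbols are `aa`; s3 means the last 3 symbols are `aaa`. Only s3 accepts. On a mismatch, fall back to the longest proper suffix that is still a prefix of `aaa`.
With 4 states:
        a   b  
>  s0   s1  s0 
   s1   s2  s0 
   s2   s3  s0 
 * s3   s3  s0 
(> = start, * = accepting)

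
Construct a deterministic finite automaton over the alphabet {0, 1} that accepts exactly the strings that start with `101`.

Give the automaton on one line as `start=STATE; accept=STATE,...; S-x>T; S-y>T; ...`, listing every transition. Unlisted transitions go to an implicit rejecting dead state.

start=S0; accept=S3; S0-0>S4; S0-1>S1; S1-0>S2; S1-1>S4; S2-0>S4; S2-1>S3; S3-0>S3; S3-1>S3; S4-0>S4; S4-1>S4

Check the first 3 symbols one by one: S0 through S2 record how many have matched `101` so far; any wrong symbol goes to the dead state S4. After all 3 match we enter the accepting sink S3.
5 states suffice.
        0   1  
>  S0   S4  S1 
   S1   S2  S4 
   S2   S4  S3 
 * S3   S3  S3 
   S4   S4  S4 
(> = start, * = accepting)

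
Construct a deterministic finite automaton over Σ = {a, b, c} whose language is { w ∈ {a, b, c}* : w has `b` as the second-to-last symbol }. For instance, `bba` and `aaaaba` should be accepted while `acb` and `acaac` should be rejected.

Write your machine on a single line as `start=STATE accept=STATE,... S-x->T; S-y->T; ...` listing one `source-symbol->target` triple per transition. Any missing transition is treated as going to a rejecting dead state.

A DFA must remember the last 2 symbols (since which symbol is second-to-last isn't known until the input ends). Use one state per possible window of the last ≤2 symbols; accept from those whose window starts with `b`.
With 13 states:
          a    b    c  
>  s0     s1   s2   s3 
   s1     s4   s5   s6 
   s2     s7   s8   s9 
   s3    s10  s11  s12 
   s4     s4   s5   s6 
   s5     s7   s8   s9 
   s6    s10  s11  s12 
 * s7     s4   s5   s6 
 * s8     s7   s8   s9 
 * s9    s10  s11  s12 
   s10    s4   s5   s6 
   s11    s7   s8   s9 
   s12   s10  s11  s12 
(> = start, * = accepting)

start=s0; accept=s7,s8,s9; s0-a->s1; s0-b->s2; s0-c->s3; s1-a->s4; s1-b->s5; s1-c->s6; s2-a->s7; s2-b->s8; s2-c->s9; s3-a->s10; s3-b->s11; s3-c->s12; s4-a->s4; s4-b->s5; s4-c->s6; s5-a->s7; s5-b->s8; s5-c->s9; s6-a->s10; s6-b->s11; s6-c->s12; s7-a->s4; s7-b->s5; s7-c->s6; s8-a->s7; s8-b->s8; s8-c->s9; s9-a->s10; s9-b->s11; s9-c->s12; s10-a->s4; s10-b->s5; s10-c->s6; s11-a->s7; s11-b->s8; s11-c->s9; s12-a->s10; s12-b->s11; s12-c->s12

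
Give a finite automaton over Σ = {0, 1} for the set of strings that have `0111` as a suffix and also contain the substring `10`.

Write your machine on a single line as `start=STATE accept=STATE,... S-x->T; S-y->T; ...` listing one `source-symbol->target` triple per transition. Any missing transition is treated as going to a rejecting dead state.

Run two small machines in parallel and take their product. The first has 5 states tracking how much of the suffix `0111` has currently been matched; the second has 3 states tracking whether and how much of `10` has been seen. A product state is a pair (one from each), accepting exactly when both do.
With 11 states:
       0  1 
>  A   B  C 
   B   B  D 
   C   E  C 
   D   E  F 
   E   E  G 
   F   E  H 
   G   E  I 
   H   E  C 
   I   E  J 
 * J   E  K 
   K   E  K 
(> = start, * = accepting)

start=A; accept=J; A-0->B; A-1->C; B-0->B; B-1->D; C-0->E; C-1->C; D-0->E; D-1->F; E-0->E; E-1->G; F-0->E; F-1->H; G-0->E; G-1->I; H-0->E; H-1->C; I-0->E; I-1->J; J-0->E; J-1->K; K-0->E; K-1->K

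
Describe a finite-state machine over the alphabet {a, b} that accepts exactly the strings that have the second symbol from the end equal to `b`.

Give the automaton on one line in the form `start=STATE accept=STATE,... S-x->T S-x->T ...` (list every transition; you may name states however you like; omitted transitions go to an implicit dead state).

start=s0 accept=s5,s6 s0-a->s1 s0-b->s2 s1-a->s3 s1-b->s4 s2-a->s5 s2-b->s6 s3-a->s3 s3-b->s4 s4-a->s5 s4-b->s6 s5-a->s3 s5-b->s4 s6-a->s5 s6-b->s6

A DFA must remember the last 2 symbols (since which symbol is second-to-last isn't known until the input ends). Use one state per possible window of the last ≤2 symbols; accept from those whose window starts with `b`.
        a   b  
>  s0   s1  s2 
   s1   s3  s4 
   s2   s5  s6 
   s3   s3  s4 
   s4   s5  s6 
 * s5   s3  s4 
 * s6   s5  s6 
(> = start, * = accepting)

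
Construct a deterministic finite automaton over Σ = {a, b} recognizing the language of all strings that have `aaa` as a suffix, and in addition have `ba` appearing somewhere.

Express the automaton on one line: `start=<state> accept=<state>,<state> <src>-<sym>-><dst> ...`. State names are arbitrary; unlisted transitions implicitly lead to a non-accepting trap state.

Handle the two conditions separately and then intersect. One (4 states) tracks how much of the suffix `aaa` has currently been matched; the other (3 states) tracks whether and how much of `ba` has been seen. Each combined state is a pair, one component from each; accept when both components accept.
        a   b  
>  S0   S1  S2 
   S1   S3  S2 
   S2   S4  S2 
   S3   S5  S2 
   S4   S6  S7 
   S5   S5  S2 
   S6   S8  S7 
   S7   S4  S7 
 * S8   S8  S7 
(> = start, * = accepting)

start=S0 accept=S8 S0-a->S1 S0-b->S2 S1-a->S3 S1-b->S2 S2-a->S4 S2-b->S2 S3-a->S5 S3-b->S2 S4-a->S6 S4-b->S7 S5-a->S5 S5-b->S2 S6-a->S8 S6-b->S7 S7-a->S4 S7-b->S7 S8-a->S8 S8-b->S7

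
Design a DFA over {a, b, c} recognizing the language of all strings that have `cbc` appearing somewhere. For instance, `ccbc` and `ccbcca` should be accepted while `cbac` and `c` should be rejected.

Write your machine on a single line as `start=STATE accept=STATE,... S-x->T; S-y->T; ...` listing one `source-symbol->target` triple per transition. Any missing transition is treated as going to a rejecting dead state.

start=S0; accept=S3; S0-a->S0; S0-b->S0; S0-c->S1; S1-a->S0; S1-b->S2; S1-c->S1; S2-a->S0; S2-b->S0; S2-c->S3; S3-a->S3; S3-b->S3; S3-c->S3

Track how much of `cbc` has been matched so far: state S0 is no progress, S3 is the absorbing accept state reached once `cbc` has occurred. Intermediate states record partial matches; on a mismatch, fall back to the longest reusable overlap.
4 states suffice.
        a   b   c  
>  S0   S0  S0  S1 
   S1   S0  S2  S1 
   S2   S0  S0  S3 
 * S3   S3  S3  S3 
(> = start, * = accepting)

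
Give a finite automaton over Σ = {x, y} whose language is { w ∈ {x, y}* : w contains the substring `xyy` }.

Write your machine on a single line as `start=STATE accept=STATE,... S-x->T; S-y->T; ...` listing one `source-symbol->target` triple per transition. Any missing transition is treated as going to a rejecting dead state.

start=q0; accept=q3; q0-x->q1; q0-y->q0; q1-x->q1; q1-y->q2; q2-x->q1; q2-y->q3; q3-x->q3; q3-y->q3

Track how much of `xyy` has been matched so far: state q0 is no progress, q3 is the absorbing accept state reached once `xyy` has occurred. Intermediate states record partial matches; on a mismatch, fall back to the longest reusable overlap.
With 4 states:
        x   y  
>  q0   q1  q0 
   q1   q1  q2 
   q2   q1  q3 
 * q3   q3  q3 
(> = start, * = accepting)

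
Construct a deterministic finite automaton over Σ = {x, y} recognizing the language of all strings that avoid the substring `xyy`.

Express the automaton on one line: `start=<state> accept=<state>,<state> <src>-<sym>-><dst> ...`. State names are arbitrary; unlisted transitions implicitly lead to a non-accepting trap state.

start=S0 accept=S0,S1,S2 S0-x->S1 S0-y->S0 S1-x->S1 S1-y->S2 S2-x->S1 S2-y->S3 S3-x->S3 S3-y->S3

Track partial matches of the forbidden pattern `xyy`. State S3 is a dead state reached once `xyy` has occurred; every other state accepts. S0 means no part of `xyy` is currently matched.
        x   y  
>* S0   S1  S0 
 * S1   S1  S2 
 * S2   S1  S3 
   S3   S3  S3 
(> = start, * = accepting)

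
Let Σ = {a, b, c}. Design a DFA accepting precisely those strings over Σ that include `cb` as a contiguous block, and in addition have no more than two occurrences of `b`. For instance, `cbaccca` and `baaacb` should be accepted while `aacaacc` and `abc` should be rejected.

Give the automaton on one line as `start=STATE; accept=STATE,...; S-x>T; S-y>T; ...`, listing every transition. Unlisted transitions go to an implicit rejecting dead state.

start=s0; accept=s5,s8; s0-a>s0; s0-b>s1; s0-c>s2; s1-a>s1; s1-b>s3; s1-c>s4; s2-a>s0; s2-b>s5; s2-c>s2; s3-a>s3; s3-b>s6; s3-c>s7; s4-a>s1; s4-b>s8; s4-c>s4; s5-a>s5; s5-b>s8; s5-c>s5; s6-a>s6; s6-b>s6; s6-c>s9; s7-a>s3; s7-b>s10; s7-c>s7; s8-a>s8; s8-b>s10; s8-c>s8; s9-a>s6; s9-b>s10; s9-c>s9; s10-a>s10; s10-b>s10; s10-c>s10

Build one automaton per condition and run them in lockstep. One (3 states) tracks whether and how much of `cb` has been seen; the other (4 states) tracks the count of `b`s, saturating at 3. Each combined state is a pair, one component from each; accept when both components accept.
An 11-state machine:
          a    b    c  
>  s0     s0   s1   s2 
   s1     s1   s3   s4 
   s2     s0   s5   s2 
   s3     s3   s6   s7 
   s4     s1   s8   s4 
 * s5     s5   s8   s5 
   s6     s6   s6   s9 
   s7     s3  s10   s7 
 * s8     s8  s10   s8 
   s9     s6  s10   s9 
   s10   s10  s10  s10 
(> = start, * = accepting)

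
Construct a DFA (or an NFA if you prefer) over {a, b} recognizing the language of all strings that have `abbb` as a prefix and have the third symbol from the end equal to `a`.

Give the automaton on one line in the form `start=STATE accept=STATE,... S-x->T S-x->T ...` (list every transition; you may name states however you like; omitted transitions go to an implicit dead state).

Handle the two conditions separately and then intersect. One (6 states) tracks whether the input so far still matches the prefix `abbb`; the other (15 states) tracks the last 3 symbols read. Each combined state is a pair, one component from each; accept when both components accept.
A 24-state machine:
          a    b  
>  s0     s1   s2 
   s1     s3   s4 
   s2     s5   s6 
   s3     s7   s8 
   s4     s9  s10 
   s5    s11  s12 
   s6    s13  s14 
   s7     s7   s8 
   s8     s9  s15 
   s9    s11  s12 
   s10   s13  s16 
   s11    s7   s8 
   s12    s9  s15 
   s13   s11  s12 
   s14   s13  s14 
   s15   s13  s14 
   s16   s17  s16 
   s17   s18  s19 
   s18   s20  s21 
   s19   s22  s23 
 * s20   s20  s21 
 * s21   s22  s23 
 * s22   s18  s19 
 * s23   s17  s16 
(> = start, * = accepting)

start=s0 accept=s20,s21,s22,s23 s0-a->s1 s0-b->s2 s1-a->s3 s1-b->s4 s2-a->s5 s2-b->s6 s3-a->s7 s3-b->s8 s4-a->s9 s4-b->s10 s5-a->s11 s5-b->s12 s6-a->s13 s6-b->s14 s7-a->s7 s7-b->s8 s8-a->s9 s8-b->s15 s9-a->s11 s9-b->s12 s10-a->s13 s10-b->s16 s11-a->s7 s11-b->s8 s12-a->s9 s12-b->s15 s13-a->s11 s13-b->s12 s14-a->s13 s14-b->s14 s15-a->s13 s15-b->s14 s16-a->s17 s16-b->s16 s17-a->s18 s17-b->s19 s18-a->s20 s18-b->s21 s19-a->s22 s19-b->s23 s20-a->s20 s20-b->s21 s21-a->s22 s21-b->s23 s22-a->s18 s22-b->s19 s23-a->s17 s23-b->s16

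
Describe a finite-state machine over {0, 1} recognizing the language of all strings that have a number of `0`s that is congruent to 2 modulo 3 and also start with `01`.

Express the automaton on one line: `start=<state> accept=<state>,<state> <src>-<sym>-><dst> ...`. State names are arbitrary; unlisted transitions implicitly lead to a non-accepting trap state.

Handle the two conditions separately and then intersect. The first has 3 states tracking the count of `0`s modulo 3; the second has 4 states tracking whether the input so far still matches the prefix `01`. A product state is a pair (one from each), accepting exactly when both do. Equivalent product states are then merged.
With 6 states:
       0  1 
>  A   B  C 
   B   C  D 
   C   C  C 
   D   E  D 
 * E   F  E 
   F   D  F 
(> = start, * = accepting)

start=A accept=E A-0->B A-1->C B-0->C B-1->D C-0->C C-1->C D-0->E D-1->D E-0->F E-1->E F-0->D F-1->F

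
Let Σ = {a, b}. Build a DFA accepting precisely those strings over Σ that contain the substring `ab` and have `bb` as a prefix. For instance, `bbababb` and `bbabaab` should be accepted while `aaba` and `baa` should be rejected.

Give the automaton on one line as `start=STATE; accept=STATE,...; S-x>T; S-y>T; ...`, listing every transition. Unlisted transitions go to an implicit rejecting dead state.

start=q0; accept=q6; q0-a>q1; q0-b>q2; q1-a>q1; q1-b>q3; q2-a>q1; q2-b>q4; q3-a>q3; q3-b>q3; q4-a>q5; q4-b>q4; q5-a>q5; q5-b>q6; q6-a>q6; q6-b>q6

Run two small machines in parallel and take their product. The first has 3 states tracking whether and how much of `ab` has been seen; the second has 4 states tracking whether the input so far still matches the prefix `bb`. A product state is a pair (one from each), accepting exactly when both do.
A 7-state machine:
        a   b  
>  q0   q1  q2 
   q1   q1  q3 
   q2   q1  q4 
   q3   q3  q3 
   q4   q5  q4 
   q5   q5  q6 
 * q6   q6  q6 
(> = start, * = accepting)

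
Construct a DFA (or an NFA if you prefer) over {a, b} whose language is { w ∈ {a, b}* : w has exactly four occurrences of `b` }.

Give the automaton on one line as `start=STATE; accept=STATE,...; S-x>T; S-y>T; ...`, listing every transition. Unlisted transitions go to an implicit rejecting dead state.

start=q0; accept=q4; q0-a>q0; q0-b>q1; q1-a>q1; q1-b>q2; q2-a>q2; q2-b>q3; q3-a>q3; q3-b>q4; q4-a>q4; q4-b>q5; q5-a>q5; q5-b>q5

Only the number of `b`s matters, and only up to 5. Make a chain q0 → q1 → q2 → q3 → q4 → q5 advanced by each `b` (with q5 absorbing); every other symbol self-loops. The accepting set is {q4}.
With 6 states:
        a   b  
>  q0   q0  q1 
   q1   q1  q2 
   q2   q2  q3 
   q3   q3  q4 
 * q4   q4  q5 
   q5   q5  q5 
(> = start, * = accepting)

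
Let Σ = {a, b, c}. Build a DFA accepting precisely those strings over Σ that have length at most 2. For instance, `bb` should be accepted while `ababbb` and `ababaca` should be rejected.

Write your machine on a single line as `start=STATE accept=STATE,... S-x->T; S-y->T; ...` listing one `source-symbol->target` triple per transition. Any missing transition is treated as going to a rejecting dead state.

start=S0; accept=S0,S1,S2; S0-a->S1; S0-b->S1; S0-c->S1; S1-a->S2; S1-b->S2; S1-c->S2; S2-a->S3; S2-b->S3; S2-c->S3; S3-a->S3; S3-b->S3; S3-c->S3

Count input length up to 3: every symbol moves from S0 toward S3, which means 'more than 2' and absorbs. Accept from {S0, S1, S2}.
4 states suffice.
        a   b   c  
>* S0   S1  S1  S1 
 * S1   S2  S2  S2 
 * S2   S3  S3  S3 
   S3   S3  S3  S3 
(> = start, * = accepting)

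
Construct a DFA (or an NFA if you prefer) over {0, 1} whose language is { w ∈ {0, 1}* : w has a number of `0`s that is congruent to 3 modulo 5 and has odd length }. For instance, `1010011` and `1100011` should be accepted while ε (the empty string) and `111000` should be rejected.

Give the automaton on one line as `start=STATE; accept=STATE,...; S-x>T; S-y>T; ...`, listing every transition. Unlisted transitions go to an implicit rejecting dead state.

start=S0; accept=S5; S0-0>S1; S0-1>S2; S1-0>S3; S1-1>S4; S2-0>S4; S2-1>S0; S3-0>S5; S3-1>S6; S4-0>S6; S4-1>S1; S5-0>S7; S5-1>S8; S6-0>S8; S6-1>S3; S7-0>S2; S7-1>S9; S8-0>S9; S8-1>S5; S9-0>S0; S9-1>S7

Handle the two conditions separately and then intersect. The first has 5 states tracking the count of `0`s modulo 5; the second has 2 states tracking the input length modulo 2. A product state is a pair (one from each), accepting exactly when both do.
        0   1  
>  S0   S1  S2 
   S1   S3  S4 
   S2   S4  S0 
   S3   S5  S6 
   S4   S6  S1 
 * S5   S7  S8 
   S6   S8  S3 
   S7   S2  S9 
   S8   S9  S5 
   S9   S0  S7 
(> = start, * = accepting)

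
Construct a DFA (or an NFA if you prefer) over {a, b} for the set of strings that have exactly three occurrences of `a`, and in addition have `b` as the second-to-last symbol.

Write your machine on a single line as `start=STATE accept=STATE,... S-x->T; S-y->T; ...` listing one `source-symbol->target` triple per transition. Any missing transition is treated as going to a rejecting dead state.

Build one automaton per condition and run them in lockstep. The first has 5 states tracking the count of `a`s, saturating at 4; the second has 7 states tracking the last 2 symbols read. A product state is a pair (one from each), accepting exactly when both do.
19 states suffice.
          a    b  
>  q0     q1   q2 
   q1     q3   q4 
   q2     q5   q6 
   q3     q7   q8 
   q4     q9  q10 
   q5     q3   q4 
   q6     q5   q6 
   q7    q11  q12 
   q8    q13  q14 
   q9     q7   q8 
   q10    q9  q10 
   q11   q11  q15 
   q12   q16  q17 
 * q13   q11  q12 
   q14   q13  q14 
   q15   q16  q18 
   q16   q11  q15 
 * q17   q16  q17 
   q18   q16  q18 
(> = start, * = accepting)

start=q0; accept=q13,q17; q0-a->q1; q0-b->q2; q1-a->q3; q1-b->q4; q2-a->q5; q2-b->q6; q3-a->q7; q3-b->q8; q4-a->q9; q4-b->q10; q5-a->q3; q5-b->q4; q6-a->q5; q6-b->q6; q7-a->q11; q7-b->q12; q8-a->q13; q8-b->q14; q9-a->q7; q9-b->q8; q10-a->q9; q10-b->q10; q11-a->q11; q11-b->q15; q12-a->q16; q12-b->q17; q13-a->q11; q13-b->q12; q14-a->q13; q14-b->q14; q15-a->q16; q15-b->q18; q16-a->q11; q16-b->q15; q17-a->q16; q17-b->q17; q18-a->q16; q18-b->q18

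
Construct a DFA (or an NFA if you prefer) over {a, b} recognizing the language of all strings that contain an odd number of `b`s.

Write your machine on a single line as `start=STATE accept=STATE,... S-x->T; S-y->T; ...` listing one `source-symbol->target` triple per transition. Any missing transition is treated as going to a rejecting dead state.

start=s0; accept=s1; s0-a->s0; s0-b->s1; s1-a->s1; s1-b->s0

The only thing that matters is how many `b`s have appeared, reduced mod 2. Use one state per residue: s0 for 0, …, s1 for 1. Reading `b` moves to the next residue; anything else stays put. s1 is accepting.
A 2-state machine:
        a   b  
>  s0   s0  s1 
 * s1   s1  s0 
(> = start, * = accepting)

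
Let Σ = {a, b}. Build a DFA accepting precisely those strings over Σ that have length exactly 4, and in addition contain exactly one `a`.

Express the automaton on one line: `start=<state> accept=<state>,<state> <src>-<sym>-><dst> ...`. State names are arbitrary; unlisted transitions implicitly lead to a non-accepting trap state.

Handle the two conditions separately and then intersect. One (6 states) tracks the input length, saturating at 5; the other (3 states) tracks the count of `a`s, saturating at 2. Each combined state is a pair, one component from each; accept when both components accept. Equivalent product states are then merged.
9 states suffice.
        a   b  
>  S0   S1  S2 
   S1   S3  S4 
   S2   S4  S5 
   S3   S3  S3 
   S4   S3  S6 
   S5   S6  S7 
   S6   S3  S8 
   S7   S8  S3 
 * S8   S3  S3 
(> = start, * = accepting)

start=S0 accept=S8 S0-a->S1 S0-b->S2 S1-a->S3 S1-b->S4 S2-a->S4 S2-b->S5 S3-a->S3 S3-b->S3 S4-a->S3 S4-b->S6 S5-a->S6 S5-b->S7 S6-a->S3 S6-b->S8 S7-a->S8 S7-b->S3 S8-a->S3 S8-b->S3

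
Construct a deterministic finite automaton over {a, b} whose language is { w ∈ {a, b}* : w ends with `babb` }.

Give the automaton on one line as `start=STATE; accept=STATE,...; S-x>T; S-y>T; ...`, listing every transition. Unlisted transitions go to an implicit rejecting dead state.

Let each state record the length of the longest suffix of the input read so far that is also a prefix of `babb`. q1 means the last symbol is `b`; q2 means the last 2 symbols are `ba`; q3 means the last 3 symbols are `bab`; q4 means the last 4 symbols are `babb`. Accept only at q4, where the string currently ends in `babb`.
A 5-state machine:
        a   b  
>  q0   q0  q1 
   q1   q2  q1 
   q2   q0  q3 
   q3   q2  q4 
 * q4   q2  q1 
(> = start, * = accepting)

start=q0; accept=q4; q0-a>q0; q0-b>q1; q1-a>q2; q1-b>q1; q2-a>q0; q2-b>q3; q3-a>q2; q3-b>q4; q4-a>q2; q4-b>q1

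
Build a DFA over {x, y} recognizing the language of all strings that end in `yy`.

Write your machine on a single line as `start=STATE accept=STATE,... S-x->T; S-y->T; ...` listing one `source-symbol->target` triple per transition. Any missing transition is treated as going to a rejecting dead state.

start=q0; accept=q2; q0-x->q0; q0-y->q1; q1-x->q0; q1-y->q2; q2-x->q0; q2-y->q2

Remember how much of `yy` the current input suffix matches. State q0 means no match yet; q1 means the last symbol is `y`; q2 means the last 2 symbols are `yy`. Only q2 accepts. On a mismatch, fall back to the longest proper suffix that is still a prefix of `yy`.
A 3-state machine:
        x   y  
>  q0   q0  q1 
   q1   q0  q2 
 * q2   q0  q2 
(> = start, * = accepting)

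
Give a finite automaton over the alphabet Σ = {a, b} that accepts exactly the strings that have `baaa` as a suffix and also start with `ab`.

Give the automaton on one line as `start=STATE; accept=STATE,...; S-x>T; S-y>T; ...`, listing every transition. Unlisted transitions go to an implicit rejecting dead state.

Build one automaton per condition and run them in lockstep. The first has 5 states tracking how much of the suffix `baaa` has currently been matched; the second has 4 states tracking whether the input so far still matches the prefix `ab`. A product state is a pair (one from each), accepting exactly when both do. After merging equivalent states the machine shrinks.
An 8-state machine:
        a   b  
>  S0   S1  S2 
   S1   S2  S3 
   S2   S2  S2 
   S3   S4  S3 
   S4   S5  S3 
   S5   S6  S3 
 * S6   S7  S3 
   S7   S7  S3 
(> = start, * = accepting)

start=S0; accept=S6; S0-a>S1; S0-b>S2; S1-a>S2; S1-b>S3; S2-a>S2; S2-b>S2; S3-a>S4; S3-b>S3; S4-a>S5; S4-b>S3; S5-a>S6; S5-b>S3; S6-a>S7; S6-b>S3; S7-a>S7; S7-b>S3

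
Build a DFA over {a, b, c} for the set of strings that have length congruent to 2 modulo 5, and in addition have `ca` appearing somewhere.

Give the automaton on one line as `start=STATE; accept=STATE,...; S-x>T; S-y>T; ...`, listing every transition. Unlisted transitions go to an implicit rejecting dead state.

start=q0; accept=q5; q0-a>q1; q0-b>q1; q0-c>q2; q1-a>q3; q1-b>q3; q1-c>q4; q2-a>q5; q2-b>q3; q2-c>q4; q3-a>q6; q3-b>q6; q3-c>q7; q4-a>q8; q4-b>q6; q4-c>q7; q5-a>q8; q5-b>q8; q5-c>q8; q6-a>q9; q6-b>q9; q6-c>q10; q7-a>q11; q7-b>q9; q7-c>q10; q8-a>q11; q8-b>q11; q8-c>q11; q9-a>q0; q9-b>q0; q9-c>q12; q10-a>q13; q10-b>q0; q10-c>q12; q11-a>q13; q11-b>q13; q11-c>q13; q12-a>q14; q12-b>q1; q12-c>q2; q13-a>q14; q13-b>q14; q13-c>q14; q14-a>q5; q14-b>q5; q14-c>q5

Build one automaton per condition and run them in lockstep. One (5 states) tracks the input length modulo 5; the other (3 states) tracks whether and how much of `ca` has been seen. Each combined state is a pair, one component from each; accept when both components accept.
15 states suffice.
          a    b    c  
>  q0     q1   q1   q2 
   q1     q3   q3   q4 
   q2     q5   q3   q4 
   q3     q6   q6   q7 
   q4     q8   q6   q7 
 * q5     q8   q8   q8 
   q6     q9   q9  q10 
   q7    q11   q9  q10 
   q8    q11  q11  q11 
   q9     q0   q0  q12 
   q10   q13   q0  q12 
   q11   q13  q13  q13 
   q12   q14   q1   q2 
   q13   q14  q14  q14 
   q14    q5   q5   q5 
(> = start, * = accepting)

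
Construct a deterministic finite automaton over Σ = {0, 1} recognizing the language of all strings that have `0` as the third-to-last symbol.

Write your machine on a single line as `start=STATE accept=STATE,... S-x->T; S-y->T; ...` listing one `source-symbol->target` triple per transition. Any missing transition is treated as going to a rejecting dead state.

start=q0; accept=q7,q8,q9,q10; q0-0->q1; q0-1->q2; q1-0->q3; q1-1->q4; q2-0->q5; q2-1->q6; q3-0->q7; q3-1->q8; q4-0->q9; q4-1->q10; q5-0->q11; q5-1->q12; q6-0->q13; q6-1->q14; q7-0->q7; q7-1->q8; q8-0->q9; q8-1->q10; q9-0->q11; q9-1->q12; q10-0->q13; q10-1->q14; q11-0->q7; q11-1->q8; q12-0->q9; q12-1->q10; q13-0->q11; q13-1->q12; q14-0->q13; q14-1->q14

Because acceptance depends on a position counted from the end, the machine has to buffer the most recent 3 symbols. Make each state the string of the last up-to-3 symbols read; on input `x` shift the window left and append `x`. Accept when the buffered window has length 3 and begins with `0`.
          0    1  
>  q0     q1   q2 
   q1     q3   q4 
   q2     q5   q6 
   q3     q7   q8 
   q4     q9  q10 
   q5    q11  q12 
   q6    q13  q14 
 * q7     q7   q8 
 * q8     q9  q10 
 * q9    q11  q12 
 * q10   q13  q14 
   q11    q7   q8 
   q12    q9  q10 
   q13   q11  q12 
   q14   q13  q14 
(> = start, * = accepting)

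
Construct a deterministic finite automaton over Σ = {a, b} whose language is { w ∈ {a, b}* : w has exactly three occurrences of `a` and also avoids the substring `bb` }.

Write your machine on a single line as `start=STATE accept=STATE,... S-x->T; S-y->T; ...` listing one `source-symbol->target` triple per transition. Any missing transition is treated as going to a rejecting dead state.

start=q0; accept=q6,q8; q0-a->q1; q0-b->q2; q1-a->q3; q1-b->q4; q2-a->q1; q2-b->q5; q3-a->q6; q3-b->q7; q4-a->q3; q4-b->q5; q5-a->q5; q5-b->q5; q6-a->q5; q6-b->q8; q7-a->q6; q7-b->q5; q8-a->q5; q8-b->q5

Build one automaton per condition and run them in lockstep. One (5 states) tracks the count of `a`s, saturating at 4; the other (3 states) tracks partial matches of the forbidden pattern `bb`. Each combined state is a pair, one component from each; accept when both components accept. After merging equivalent states the machine shrinks.
        a   b  
>  q0   q1  q2 
   q1   q3  q4 
   q2   q1  q5 
   q3   q6  q7 
   q4   q3  q5 
   q5   q5  q5 
 * q6   q5  q8 
   q7   q6  q5 
 * q8   q5  q5 
(> = start, * = accepting)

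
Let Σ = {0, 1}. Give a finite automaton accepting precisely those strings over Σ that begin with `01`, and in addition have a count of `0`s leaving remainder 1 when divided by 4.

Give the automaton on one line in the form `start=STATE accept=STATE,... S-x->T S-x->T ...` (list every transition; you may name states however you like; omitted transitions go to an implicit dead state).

Run two small machines in parallel and take their product. One (4 states) tracks whether the input so far still matches the prefix `01`; the other (4 states) tracks the count of `0`s modulo 4. Each combined state is a pair, one component from each; accept when both components accept.
       0  1 
>  A   B  C 
   B   D  E 
   C   F  C 
   D   G  D 
 * E   H  E 
   F   D  F 
   G   C  G 
   H   I  H 
   I   J  I 
   J   E  J 
(> = start, * = accepting)

start=A accept=E A-0->B A-1->C B-0->D B-1->E C-0->F C-1->C D-0->G D-1->D E-0->H E-1->E F-0->D F-1->F G-0->C G-1->G H-0->I H-1->H I-0->J I-1->I J-0->E J-1->J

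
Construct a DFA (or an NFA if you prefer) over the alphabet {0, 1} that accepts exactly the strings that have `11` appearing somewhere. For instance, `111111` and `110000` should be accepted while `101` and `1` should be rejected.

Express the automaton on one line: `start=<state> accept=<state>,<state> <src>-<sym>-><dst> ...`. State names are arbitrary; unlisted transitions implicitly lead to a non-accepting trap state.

start=q0 accept=q2 q0-0->q0 q0-1->q1 q1-0->q0 q1-1->q2 q2-0->q2 q2-1->q2

States q0..q1 record the length of the longest prefix of `11` that matches the current input suffix. Reaching q2 means `11` has been seen, and we stay there forever. Accept from q2.
A 3-state machine:
        0   1  
>  q0   q0  q1 
   q1   q0  q2 
 * q2   q2  q2 
(> = start, * = accepting)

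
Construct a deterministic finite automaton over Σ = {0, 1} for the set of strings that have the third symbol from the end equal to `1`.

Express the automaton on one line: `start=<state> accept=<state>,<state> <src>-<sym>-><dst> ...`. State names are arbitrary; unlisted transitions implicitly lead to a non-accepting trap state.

start=s0 accept=s11,s12,s13,s14 s0-0->s1 s0-1->s2 s1-0->s3 s1-1->s4 s2-0->s5 s2-1->s6 s3-0->s7 s3-1->s8 s4-0->s9 s4-1->s10 s5-0->s11 s5-1->s12 s6-0->s13 s6-1->s14 s7-0->s7 s7-1->s8 s8-0->s9 s8-1->s10 s9-0->s11 s9-1->s12 s10-0->s13 s10-1->s14 s11-0->s7 s11-1->s8 s12-0->s9 s12-1->s10 s13-0->s11 s13-1->s12 s14-0->s13 s14-1->s14

Because acceptance depends on a position counted from the end, the machine has to buffer the most recent 3 symbols. Make each state the string of the last up-to-3 symbols read; on input `x` shift the window left and append `x`. Accept when the buffered window has length 3 and begins with `1`.
A 15-state machine:
          0    1  
>  s0     s1   s2 
   s1     s3   s4 
   s2     s5   s6 
   s3     s7   s8 
   s4     s9  s10 
   s5    s11  s12 
   s6    s13  s14 
   s7     s7   s8 
   s8     s9  s10 
   s9    s11  s12 
   s10   s13  s14 
 * s11    s7   s8 
 * s12    s9  s10 
 * s13   s11  s12 
 * s14   s13  s14 
(> = start, * = accepting)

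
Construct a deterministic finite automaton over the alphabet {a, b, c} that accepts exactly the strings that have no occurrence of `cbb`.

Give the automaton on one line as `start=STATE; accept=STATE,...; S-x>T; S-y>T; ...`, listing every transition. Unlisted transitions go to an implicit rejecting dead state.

start=q0; accept=q0,q1,q2; q0-a>q0; q0-b>q0; q0-c>q1; q1-a>q0; q1-b>q2; q1-c>q1; q2-a>q0; q2-b>q3; q2-c>q1; q3-a>q3; q3-b>q3; q3-c>q3

Track partial matches of the forbidden pattern `cbb`. State q3 is a dead state reached once `cbb` has occurred; every other state accepts. q0 means no part of `cbb` is currently matched.
        a   b   c  
>* q0   q0  q0  q1 
 * q1   q0  q2  q1 
 * q2   q0  q3  q1 
   q3   q3  q3  q3 
(> = start, * = accepting)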